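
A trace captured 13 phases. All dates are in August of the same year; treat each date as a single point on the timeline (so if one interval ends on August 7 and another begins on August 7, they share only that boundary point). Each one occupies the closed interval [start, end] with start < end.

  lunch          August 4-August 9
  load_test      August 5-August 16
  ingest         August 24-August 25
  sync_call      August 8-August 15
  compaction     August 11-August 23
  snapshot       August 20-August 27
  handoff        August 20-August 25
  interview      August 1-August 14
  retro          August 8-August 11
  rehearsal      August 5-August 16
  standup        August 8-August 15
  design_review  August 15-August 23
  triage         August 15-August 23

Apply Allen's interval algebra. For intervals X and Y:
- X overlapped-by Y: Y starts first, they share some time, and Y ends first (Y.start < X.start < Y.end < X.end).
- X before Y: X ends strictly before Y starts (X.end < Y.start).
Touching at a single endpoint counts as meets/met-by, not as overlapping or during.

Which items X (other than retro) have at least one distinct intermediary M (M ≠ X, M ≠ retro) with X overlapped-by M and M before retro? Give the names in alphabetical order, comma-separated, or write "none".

none

Target retro = [August 8, August 11].
Intermediaries M with M before retro: none.
Union: none.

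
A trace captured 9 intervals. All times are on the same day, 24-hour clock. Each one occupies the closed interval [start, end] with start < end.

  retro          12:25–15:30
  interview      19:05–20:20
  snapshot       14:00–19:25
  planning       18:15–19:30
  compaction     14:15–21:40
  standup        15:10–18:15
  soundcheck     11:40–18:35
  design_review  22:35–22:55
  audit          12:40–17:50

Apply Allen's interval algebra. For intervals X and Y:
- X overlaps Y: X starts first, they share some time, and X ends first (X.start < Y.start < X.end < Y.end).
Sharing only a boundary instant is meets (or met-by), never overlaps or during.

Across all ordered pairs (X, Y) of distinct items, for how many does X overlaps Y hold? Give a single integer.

Checking all 72 ordered pairs for relation 'overlaps'; matching pairs in alphabetical order:
(audit, compaction): audit overlaps compaction ✓
(audit, snapshot): audit overlaps snapshot ✓
(audit, standup): audit overlaps standup ✓
(planning, interview): planning overlaps interview ✓
(retro, audit): retro overlaps audit ✓
(retro, compaction): retro overlaps compaction ✓
(retro, snapshot): retro overlaps snapshot ✓
(retro, standup): retro overlaps standup ✓
(snapshot, compaction): snapshot overlaps compaction ✓
(snapshot, interview): snapshot overlaps interview ✓
(snapshot, planning): snapshot overlaps planning ✓
(soundcheck, compaction): soundcheck overlaps compaction ✓
(soundcheck, planning): soundcheck overlaps planning ✓
(soundcheck, snapshot): soundcheck overlaps snapshot ✓
Count: 14.

14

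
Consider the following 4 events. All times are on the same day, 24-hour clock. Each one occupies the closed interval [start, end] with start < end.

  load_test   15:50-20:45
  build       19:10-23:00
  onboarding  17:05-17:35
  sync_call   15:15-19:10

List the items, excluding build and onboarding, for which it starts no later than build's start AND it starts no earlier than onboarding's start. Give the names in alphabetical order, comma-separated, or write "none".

none

Conditions: its start is no later than build's start (X.start <= 19:10) AND its start is no earlier than onboarding's start (X.start >= 17:05).
load_test: start 15:50 <= 19:10? ✓; start 15:50 >= 17:05? ✗ → no.
sync_call: start 15:15 <= 19:10? ✓; start 15:15 >= 17:05? ✗ → no.
Result: none.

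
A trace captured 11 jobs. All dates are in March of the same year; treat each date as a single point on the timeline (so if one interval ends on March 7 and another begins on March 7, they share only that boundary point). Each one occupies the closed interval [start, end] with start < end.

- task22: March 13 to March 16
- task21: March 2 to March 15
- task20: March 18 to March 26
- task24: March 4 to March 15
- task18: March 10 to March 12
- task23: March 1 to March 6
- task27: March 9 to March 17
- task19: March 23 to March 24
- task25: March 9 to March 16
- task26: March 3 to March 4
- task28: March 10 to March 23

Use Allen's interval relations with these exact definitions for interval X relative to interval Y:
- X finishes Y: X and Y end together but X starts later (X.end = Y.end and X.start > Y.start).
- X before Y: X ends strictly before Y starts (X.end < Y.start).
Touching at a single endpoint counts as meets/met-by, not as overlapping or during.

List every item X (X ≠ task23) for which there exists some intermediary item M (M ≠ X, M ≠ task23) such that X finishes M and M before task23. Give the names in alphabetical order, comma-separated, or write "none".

Target task23 = [March 1, March 6].
Intermediaries M with M before task23: none.
Union: none.

none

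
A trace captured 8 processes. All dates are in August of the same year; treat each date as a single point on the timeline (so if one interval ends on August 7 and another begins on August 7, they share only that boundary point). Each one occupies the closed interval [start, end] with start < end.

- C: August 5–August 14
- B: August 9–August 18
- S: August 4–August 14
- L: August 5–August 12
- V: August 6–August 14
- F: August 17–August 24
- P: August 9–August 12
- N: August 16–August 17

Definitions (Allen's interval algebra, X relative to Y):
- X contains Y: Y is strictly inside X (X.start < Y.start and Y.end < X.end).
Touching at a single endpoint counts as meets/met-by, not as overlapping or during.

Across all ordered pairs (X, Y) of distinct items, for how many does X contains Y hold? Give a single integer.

Checking all 56 ordered pairs for relation 'contains'; matching pairs in alphabetical order:
(B, N): B contains N ✓
(C, P): C contains P ✓
(S, L): S contains L ✓
(S, P): S contains P ✓
(V, P): V contains P ✓
Count: 5.

5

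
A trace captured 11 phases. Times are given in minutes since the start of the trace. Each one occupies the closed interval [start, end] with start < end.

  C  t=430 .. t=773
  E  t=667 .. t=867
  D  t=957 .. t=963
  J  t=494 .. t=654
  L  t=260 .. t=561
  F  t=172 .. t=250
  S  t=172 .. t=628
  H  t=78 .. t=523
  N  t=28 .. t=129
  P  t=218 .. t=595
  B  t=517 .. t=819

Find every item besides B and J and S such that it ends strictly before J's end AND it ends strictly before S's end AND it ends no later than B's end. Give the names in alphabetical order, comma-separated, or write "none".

F, H, L, N, P

Conditions: its end is strictly before J's end (X.end < t=654) AND its end is strictly before S's end (X.end < t=628) AND its end is no later than B's end (X.end <= t=819).
C: end t=773 < t=654? ✗; end t=773 < t=628? ✗; end t=773 <= t=819? ✓ → no.
D: end t=963 < t=654? ✗; end t=963 < t=628? ✗; end t=963 <= t=819? ✗ → no.
E: end t=867 < t=654? ✗; end t=867 < t=628? ✗; end t=867 <= t=819? ✗ → no.
F: end t=250 < t=654? ✓; end t=250 < t=628? ✓; end t=250 <= t=819? ✓ → yes.
H: end t=523 < t=654? ✓; end t=523 < t=628? ✓; end t=523 <= t=819? ✓ → yes.
L: end t=561 < t=654? ✓; end t=561 < t=628? ✓; end t=561 <= t=819? ✓ → yes.
N: end t=129 < t=654? ✓; end t=129 < t=628? ✓; end t=129 <= t=819? ✓ → yes.
P: end t=595 < t=654? ✓; end t=595 < t=628? ✓; end t=595 <= t=819? ✓ → yes.
Result: F, H, L, N, P.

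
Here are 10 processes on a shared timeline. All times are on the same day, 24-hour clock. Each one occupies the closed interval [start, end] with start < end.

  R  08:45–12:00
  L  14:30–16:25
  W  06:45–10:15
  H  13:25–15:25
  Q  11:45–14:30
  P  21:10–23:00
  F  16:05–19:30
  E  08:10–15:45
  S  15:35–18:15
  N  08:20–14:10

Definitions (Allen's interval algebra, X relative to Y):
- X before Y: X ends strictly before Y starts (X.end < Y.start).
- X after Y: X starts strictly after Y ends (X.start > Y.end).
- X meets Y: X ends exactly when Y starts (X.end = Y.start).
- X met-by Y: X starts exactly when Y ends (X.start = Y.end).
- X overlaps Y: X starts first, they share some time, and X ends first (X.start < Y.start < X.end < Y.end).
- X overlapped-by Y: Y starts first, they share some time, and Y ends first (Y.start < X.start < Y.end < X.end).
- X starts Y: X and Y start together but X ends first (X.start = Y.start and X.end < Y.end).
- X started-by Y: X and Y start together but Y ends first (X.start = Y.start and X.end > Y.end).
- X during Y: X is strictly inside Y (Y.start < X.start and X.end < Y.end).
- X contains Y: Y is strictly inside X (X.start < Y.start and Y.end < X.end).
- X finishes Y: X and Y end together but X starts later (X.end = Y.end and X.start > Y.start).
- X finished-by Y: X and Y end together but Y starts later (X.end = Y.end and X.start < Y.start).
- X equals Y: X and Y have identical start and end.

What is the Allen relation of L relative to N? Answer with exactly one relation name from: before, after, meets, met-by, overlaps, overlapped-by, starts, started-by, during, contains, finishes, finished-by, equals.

L = [14:30, 16:25]; N = [08:20, 14:10].
Compare endpoints: L.start > N.start, L.start > N.end, L.end > N.start, L.end > N.end.
That pattern is 'after'.

after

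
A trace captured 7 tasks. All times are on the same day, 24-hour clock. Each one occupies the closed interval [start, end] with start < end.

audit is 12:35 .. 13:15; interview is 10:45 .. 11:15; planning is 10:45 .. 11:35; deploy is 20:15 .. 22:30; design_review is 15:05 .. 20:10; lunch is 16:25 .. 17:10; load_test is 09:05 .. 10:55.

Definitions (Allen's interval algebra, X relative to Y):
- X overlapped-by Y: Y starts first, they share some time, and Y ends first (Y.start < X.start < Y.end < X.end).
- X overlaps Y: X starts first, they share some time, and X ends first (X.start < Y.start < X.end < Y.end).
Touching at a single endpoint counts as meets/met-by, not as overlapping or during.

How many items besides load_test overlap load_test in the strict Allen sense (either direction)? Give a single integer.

2

Target load_test = [09:05, 10:55].
audit [12:35, 13:15] → after → no.
deploy [20:15, 22:30] → after → no.
design_review [15:05, 20:10] → after → no.
interview [10:45, 11:15] → overlapped-by → counts.
lunch [16:25, 17:10] → after → no.
planning [10:45, 11:35] → overlapped-by → counts.
Total: 2.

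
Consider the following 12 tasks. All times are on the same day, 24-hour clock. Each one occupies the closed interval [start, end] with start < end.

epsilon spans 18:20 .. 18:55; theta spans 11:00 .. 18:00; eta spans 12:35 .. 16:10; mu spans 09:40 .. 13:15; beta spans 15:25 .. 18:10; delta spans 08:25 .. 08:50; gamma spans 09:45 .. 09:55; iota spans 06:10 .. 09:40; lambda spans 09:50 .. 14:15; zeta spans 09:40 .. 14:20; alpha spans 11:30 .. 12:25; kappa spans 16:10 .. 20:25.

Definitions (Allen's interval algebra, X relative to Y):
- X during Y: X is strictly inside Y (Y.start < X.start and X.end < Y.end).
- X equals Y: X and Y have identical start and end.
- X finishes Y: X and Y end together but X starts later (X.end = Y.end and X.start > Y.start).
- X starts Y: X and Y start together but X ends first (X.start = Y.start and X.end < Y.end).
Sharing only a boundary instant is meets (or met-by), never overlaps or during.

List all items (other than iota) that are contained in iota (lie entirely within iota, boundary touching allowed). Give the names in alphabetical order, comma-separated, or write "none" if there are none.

Target iota = [06:10, 09:40].
alpha [11:30, 12:25] → after → no.
beta [15:25, 18:10] → after → no.
delta [08:25, 08:50] → during → yes.
epsilon [18:20, 18:55] → after → no.
eta [12:35, 16:10] → after → no.
gamma [09:45, 09:55] → after → no.
kappa [16:10, 20:25] → after → no.
lambda [09:50, 14:15] → after → no.
mu [09:40, 13:15] → met-by → no.
theta [11:00, 18:00] → after → no.
zeta [09:40, 14:20] → met-by → no.
Result: delta.

delta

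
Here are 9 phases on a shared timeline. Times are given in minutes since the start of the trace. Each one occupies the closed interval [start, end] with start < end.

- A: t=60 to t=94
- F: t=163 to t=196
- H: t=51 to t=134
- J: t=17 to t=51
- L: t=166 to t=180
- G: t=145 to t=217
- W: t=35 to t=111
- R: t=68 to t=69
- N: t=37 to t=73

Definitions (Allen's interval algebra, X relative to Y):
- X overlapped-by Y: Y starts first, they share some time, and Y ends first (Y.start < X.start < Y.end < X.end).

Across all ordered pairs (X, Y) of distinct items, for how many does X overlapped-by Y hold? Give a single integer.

Checking all 72 ordered pairs for relation 'overlapped-by'; matching pairs in alphabetical order:
(A, N): A overlapped-by N ✓
(H, N): H overlapped-by N ✓
(H, W): H overlapped-by W ✓
(N, J): N overlapped-by J ✓
(W, J): W overlapped-by J ✓
Count: 5.

5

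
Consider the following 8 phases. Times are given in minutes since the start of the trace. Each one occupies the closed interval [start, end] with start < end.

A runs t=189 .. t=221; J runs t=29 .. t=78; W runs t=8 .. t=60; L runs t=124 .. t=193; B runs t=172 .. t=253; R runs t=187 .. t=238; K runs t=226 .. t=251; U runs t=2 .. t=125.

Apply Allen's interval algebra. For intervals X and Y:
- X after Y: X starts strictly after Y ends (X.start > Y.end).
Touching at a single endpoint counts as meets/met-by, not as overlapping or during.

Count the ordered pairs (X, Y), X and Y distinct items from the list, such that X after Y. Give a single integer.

Checking all 56 ordered pairs for relation 'after'; matching pairs in alphabetical order:
(A, J): A after J ✓
(A, U): A after U ✓
(A, W): A after W ✓
(B, J): B after J ✓
(B, U): B after U ✓
(B, W): B after W ✓
(K, A): K after A ✓
(K, J): K after J ✓
(K, L): K after L ✓
(K, U): K after U ✓
(K, W): K after W ✓
(L, J): L after J ✓
(L, W): L after W ✓
(R, J): R after J ✓
(R, U): R after U ✓
(R, W): R after W ✓
Count: 16.

16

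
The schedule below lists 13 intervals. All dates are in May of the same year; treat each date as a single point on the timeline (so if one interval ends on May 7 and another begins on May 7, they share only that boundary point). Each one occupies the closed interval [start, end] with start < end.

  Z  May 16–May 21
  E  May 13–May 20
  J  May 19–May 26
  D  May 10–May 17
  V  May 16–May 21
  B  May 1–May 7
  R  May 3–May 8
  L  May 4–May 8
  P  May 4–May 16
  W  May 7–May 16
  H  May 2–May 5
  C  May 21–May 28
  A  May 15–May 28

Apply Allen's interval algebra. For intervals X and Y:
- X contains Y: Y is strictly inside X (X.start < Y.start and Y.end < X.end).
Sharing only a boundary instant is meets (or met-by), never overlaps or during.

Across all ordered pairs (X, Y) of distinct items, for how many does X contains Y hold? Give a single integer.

4

Checking all 156 ordered pairs for relation 'contains'; matching pairs in alphabetical order:
(A, J): A contains J ✓
(A, V): A contains V ✓
(A, Z): A contains Z ✓
(B, H): B contains H ✓
Count: 4.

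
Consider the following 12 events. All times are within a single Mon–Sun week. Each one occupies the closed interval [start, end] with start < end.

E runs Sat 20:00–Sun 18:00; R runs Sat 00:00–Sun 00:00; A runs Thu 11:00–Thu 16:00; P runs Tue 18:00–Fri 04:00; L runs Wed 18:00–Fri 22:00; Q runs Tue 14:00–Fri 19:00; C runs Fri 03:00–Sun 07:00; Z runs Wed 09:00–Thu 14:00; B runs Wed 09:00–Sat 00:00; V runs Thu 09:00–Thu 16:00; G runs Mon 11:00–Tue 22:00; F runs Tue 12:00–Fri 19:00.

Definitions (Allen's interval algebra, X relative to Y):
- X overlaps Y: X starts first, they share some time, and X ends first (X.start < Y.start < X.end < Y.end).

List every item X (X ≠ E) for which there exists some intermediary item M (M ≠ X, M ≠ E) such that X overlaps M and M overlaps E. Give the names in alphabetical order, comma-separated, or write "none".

Target E = [Sat 20:00, Sun 18:00].
Intermediaries M with M overlaps E: C, R.
Via C — items with X overlaps C: B, F, L, P, Q.
Via R — items with X overlaps R: none.
Union: B, F, L, P, Q.

B, F, L, P, Q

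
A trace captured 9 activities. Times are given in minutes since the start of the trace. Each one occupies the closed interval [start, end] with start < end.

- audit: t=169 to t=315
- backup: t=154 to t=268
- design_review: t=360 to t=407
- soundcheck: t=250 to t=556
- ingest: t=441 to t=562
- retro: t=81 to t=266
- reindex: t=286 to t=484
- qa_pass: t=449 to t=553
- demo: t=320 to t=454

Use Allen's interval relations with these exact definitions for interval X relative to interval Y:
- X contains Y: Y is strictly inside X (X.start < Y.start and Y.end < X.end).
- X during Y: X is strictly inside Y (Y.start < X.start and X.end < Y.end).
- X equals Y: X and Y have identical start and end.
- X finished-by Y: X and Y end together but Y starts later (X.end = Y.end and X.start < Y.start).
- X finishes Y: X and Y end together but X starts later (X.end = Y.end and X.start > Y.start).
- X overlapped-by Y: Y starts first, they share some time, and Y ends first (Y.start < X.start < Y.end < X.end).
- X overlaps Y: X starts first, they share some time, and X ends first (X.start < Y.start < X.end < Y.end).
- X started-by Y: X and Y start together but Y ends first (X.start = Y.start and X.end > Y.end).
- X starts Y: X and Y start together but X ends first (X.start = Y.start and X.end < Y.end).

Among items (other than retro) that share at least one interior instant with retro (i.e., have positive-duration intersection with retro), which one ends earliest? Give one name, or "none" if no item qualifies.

backup

Target retro = [t=81, t=266].
audit [t=169, t=315] → overlapped-by → candidate.
backup [t=154, t=268] → overlapped-by → candidate.
demo [t=320, t=454] → after → excluded.
design_review [t=360, t=407] → after → excluded.
ingest [t=441, t=562] → after → excluded.
qa_pass [t=449, t=553] → after → excluded.
reindex [t=286, t=484] → after → excluded.
soundcheck [t=250, t=556] → overlapped-by → candidate.
Among candidates, earliest end is t=268 → backup.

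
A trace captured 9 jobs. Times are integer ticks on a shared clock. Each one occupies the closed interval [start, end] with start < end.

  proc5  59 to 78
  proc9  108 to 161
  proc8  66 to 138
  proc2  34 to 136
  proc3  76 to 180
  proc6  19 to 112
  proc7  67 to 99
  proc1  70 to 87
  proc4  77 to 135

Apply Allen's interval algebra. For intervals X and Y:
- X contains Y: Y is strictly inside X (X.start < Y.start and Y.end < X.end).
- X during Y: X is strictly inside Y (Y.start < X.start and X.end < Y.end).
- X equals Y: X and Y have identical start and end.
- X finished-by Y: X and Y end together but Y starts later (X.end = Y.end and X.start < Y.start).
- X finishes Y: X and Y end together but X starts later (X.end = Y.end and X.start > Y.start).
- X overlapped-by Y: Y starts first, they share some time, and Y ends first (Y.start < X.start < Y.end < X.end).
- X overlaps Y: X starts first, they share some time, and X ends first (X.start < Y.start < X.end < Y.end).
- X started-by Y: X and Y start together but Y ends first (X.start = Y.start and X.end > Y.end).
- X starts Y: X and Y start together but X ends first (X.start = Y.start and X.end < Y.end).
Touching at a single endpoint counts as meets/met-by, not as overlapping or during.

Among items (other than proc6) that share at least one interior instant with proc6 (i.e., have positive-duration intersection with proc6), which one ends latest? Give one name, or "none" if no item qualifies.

Target proc6 = [19, 112].
proc1 [70, 87] → during → candidate.
proc2 [34, 136] → overlapped-by → candidate.
proc3 [76, 180] → overlapped-by → candidate.
proc4 [77, 135] → overlapped-by → candidate.
proc5 [59, 78] → during → candidate.
proc7 [67, 99] → during → candidate.
proc8 [66, 138] → overlapped-by → candidate.
proc9 [108, 161] → overlapped-by → candidate.
Among candidates, latest end is 180 → proc3.

proc3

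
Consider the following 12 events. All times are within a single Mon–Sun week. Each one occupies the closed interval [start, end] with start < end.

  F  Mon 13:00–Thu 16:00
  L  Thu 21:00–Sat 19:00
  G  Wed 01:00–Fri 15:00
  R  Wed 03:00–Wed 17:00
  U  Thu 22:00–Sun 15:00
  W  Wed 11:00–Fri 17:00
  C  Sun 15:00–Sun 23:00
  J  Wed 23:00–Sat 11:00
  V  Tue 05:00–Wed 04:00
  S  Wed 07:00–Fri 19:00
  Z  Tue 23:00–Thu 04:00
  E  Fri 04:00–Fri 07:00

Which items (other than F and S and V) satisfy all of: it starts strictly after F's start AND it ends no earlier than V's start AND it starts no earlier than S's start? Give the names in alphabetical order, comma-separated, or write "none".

Conditions: its start is strictly after F's start (X.start > Mon 13:00) AND its end is no earlier than V's start (X.end >= Tue 05:00) AND its start is no earlier than S's start (X.start >= Wed 07:00).
C: start Sun 15:00 > Mon 13:00? ✓; end Sun 23:00 >= Tue 05:00? ✓; start Sun 15:00 >= Wed 07:00? ✓ → yes.
E: start Fri 04:00 > Mon 13:00? ✓; end Fri 07:00 >= Tue 05:00? ✓; start Fri 04:00 >= Wed 07:00? ✓ → yes.
G: start Wed 01:00 > Mon 13:00? ✓; end Fri 15:00 >= Tue 05:00? ✓; start Wed 01:00 >= Wed 07:00? ✗ → no.
J: start Wed 23:00 > Mon 13:00? ✓; end Sat 11:00 >= Tue 05:00? ✓; start Wed 23:00 >= Wed 07:00? ✓ → yes.
L: start Thu 21:00 > Mon 13:00? ✓; end Sat 19:00 >= Tue 05:00? ✓; start Thu 21:00 >= Wed 07:00? ✓ → yes.
R: start Wed 03:00 > Mon 13:00? ✓; end Wed 17:00 >= Tue 05:00? ✓; start Wed 03:00 >= Wed 07:00? ✗ → no.
U: start Thu 22:00 > Mon 13:00? ✓; end Sun 15:00 >= Tue 05:00? ✓; start Thu 22:00 >= Wed 07:00? ✓ → yes.
W: start Wed 11:00 > Mon 13:00? ✓; end Fri 17:00 >= Tue 05:00? ✓; start Wed 11:00 >= Wed 07:00? ✓ → yes.
Z: start Tue 23:00 > Mon 13:00? ✓; end Thu 04:00 >= Tue 05:00? ✓; start Tue 23:00 >= Wed 07:00? ✗ → no.
Result: C, E, J, L, U, W.

C, E, J, L, U, W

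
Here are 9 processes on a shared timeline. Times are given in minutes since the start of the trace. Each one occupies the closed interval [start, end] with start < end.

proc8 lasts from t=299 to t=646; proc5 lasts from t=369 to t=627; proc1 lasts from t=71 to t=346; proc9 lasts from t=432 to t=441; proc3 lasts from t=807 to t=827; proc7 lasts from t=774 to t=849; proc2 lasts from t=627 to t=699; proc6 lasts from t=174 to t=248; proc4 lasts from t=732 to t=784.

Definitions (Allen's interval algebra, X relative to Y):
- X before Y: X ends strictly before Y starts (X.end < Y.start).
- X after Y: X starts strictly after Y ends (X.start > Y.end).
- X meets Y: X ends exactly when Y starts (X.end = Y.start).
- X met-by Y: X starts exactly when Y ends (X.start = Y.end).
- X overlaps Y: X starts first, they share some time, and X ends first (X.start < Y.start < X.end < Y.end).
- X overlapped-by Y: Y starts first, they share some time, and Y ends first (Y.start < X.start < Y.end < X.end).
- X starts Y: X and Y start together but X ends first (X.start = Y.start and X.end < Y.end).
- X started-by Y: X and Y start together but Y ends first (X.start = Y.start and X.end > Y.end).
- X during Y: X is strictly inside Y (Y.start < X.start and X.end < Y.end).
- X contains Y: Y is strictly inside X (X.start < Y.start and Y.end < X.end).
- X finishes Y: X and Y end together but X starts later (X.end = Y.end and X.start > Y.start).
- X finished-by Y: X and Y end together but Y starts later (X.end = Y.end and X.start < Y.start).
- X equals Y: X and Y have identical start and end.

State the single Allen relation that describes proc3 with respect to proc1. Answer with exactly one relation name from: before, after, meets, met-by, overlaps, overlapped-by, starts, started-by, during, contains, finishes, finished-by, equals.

after

proc3 = [t=807, t=827]; proc1 = [t=71, t=346].
Compare endpoints: proc3.start > proc1.start, proc3.start > proc1.end, proc3.end > proc1.start, proc3.end > proc1.end.
That pattern is 'after'.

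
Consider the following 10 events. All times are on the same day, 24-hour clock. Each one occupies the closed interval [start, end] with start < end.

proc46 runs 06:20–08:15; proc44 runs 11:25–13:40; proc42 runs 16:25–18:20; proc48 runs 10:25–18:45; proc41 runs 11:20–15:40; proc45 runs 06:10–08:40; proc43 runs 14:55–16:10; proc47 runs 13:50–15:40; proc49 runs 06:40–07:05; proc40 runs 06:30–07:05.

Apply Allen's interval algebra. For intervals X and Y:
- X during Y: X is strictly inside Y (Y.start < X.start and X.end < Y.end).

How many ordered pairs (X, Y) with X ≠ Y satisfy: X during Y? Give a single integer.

11

Checking all 90 ordered pairs for relation 'during'; matching pairs in alphabetical order:
(proc40, proc45): proc40 during proc45 ✓
(proc40, proc46): proc40 during proc46 ✓
(proc41, proc48): proc41 during proc48 ✓
(proc42, proc48): proc42 during proc48 ✓
(proc43, proc48): proc43 during proc48 ✓
(proc44, proc41): proc44 during proc41 ✓
(proc44, proc48): proc44 during proc48 ✓
(proc46, proc45): proc46 during proc45 ✓
(proc47, proc48): proc47 during proc48 ✓
(proc49, proc45): proc49 during proc45 ✓
(proc49, proc46): proc49 during proc46 ✓
Count: 11.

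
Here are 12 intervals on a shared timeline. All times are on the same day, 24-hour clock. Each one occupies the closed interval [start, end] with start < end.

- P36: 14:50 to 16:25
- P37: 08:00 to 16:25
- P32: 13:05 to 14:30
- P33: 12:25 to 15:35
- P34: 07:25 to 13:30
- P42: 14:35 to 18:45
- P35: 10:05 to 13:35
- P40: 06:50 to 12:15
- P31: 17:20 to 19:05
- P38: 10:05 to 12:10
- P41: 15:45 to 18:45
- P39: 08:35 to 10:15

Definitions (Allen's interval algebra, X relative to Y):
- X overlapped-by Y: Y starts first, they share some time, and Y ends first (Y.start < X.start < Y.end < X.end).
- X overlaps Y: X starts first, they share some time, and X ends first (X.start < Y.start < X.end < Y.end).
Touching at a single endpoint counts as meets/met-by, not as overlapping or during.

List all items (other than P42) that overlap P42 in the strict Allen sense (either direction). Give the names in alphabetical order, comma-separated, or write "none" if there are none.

Target P42 = [14:35, 18:45].
P31 [17:20, 19:05] → overlapped-by → yes.
P32 [13:05, 14:30] → before → no.
P33 [12:25, 15:35] → overlaps → yes.
P34 [07:25, 13:30] → before → no.
P35 [10:05, 13:35] → before → no.
P36 [14:50, 16:25] → during → no.
P37 [08:00, 16:25] → overlaps → yes.
P38 [10:05, 12:10] → before → no.
P39 [08:35, 10:15] → before → no.
P40 [06:50, 12:15] → before → no.
P41 [15:45, 18:45] → finishes → no.
Result: P31, P33, P37.

P31, P33, P37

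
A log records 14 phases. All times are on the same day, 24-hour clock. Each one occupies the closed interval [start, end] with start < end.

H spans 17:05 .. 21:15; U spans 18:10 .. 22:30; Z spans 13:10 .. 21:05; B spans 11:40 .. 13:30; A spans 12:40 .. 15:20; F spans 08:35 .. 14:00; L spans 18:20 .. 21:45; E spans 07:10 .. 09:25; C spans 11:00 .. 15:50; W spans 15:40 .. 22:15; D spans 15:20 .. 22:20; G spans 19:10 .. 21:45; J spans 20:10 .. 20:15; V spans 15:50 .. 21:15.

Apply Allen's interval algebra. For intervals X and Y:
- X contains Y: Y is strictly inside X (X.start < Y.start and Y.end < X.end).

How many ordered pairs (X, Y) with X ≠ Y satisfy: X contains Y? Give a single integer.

Checking all 182 ordered pairs for relation 'contains'; matching pairs in alphabetical order:
(C, A): C contains A ✓
(C, B): C contains B ✓
(D, G): D contains G ✓
(D, H): D contains H ✓
(D, J): D contains J ✓
(D, L): D contains L ✓
(D, V): D contains V ✓
(D, W): D contains W ✓
(F, B): F contains B ✓
(G, J): G contains J ✓
(H, J): H contains J ✓
(L, J): L contains J ✓
(U, G): U contains G ✓
(U, J): U contains J ✓
(U, L): U contains L ✓
(V, J): V contains J ✓
(W, G): W contains G ✓
(W, H): W contains H ✓
(W, J): W contains J ✓
(W, L): W contains L ✓
(W, V): W contains V ✓
(Z, J): Z contains J ✓
Count: 22.

22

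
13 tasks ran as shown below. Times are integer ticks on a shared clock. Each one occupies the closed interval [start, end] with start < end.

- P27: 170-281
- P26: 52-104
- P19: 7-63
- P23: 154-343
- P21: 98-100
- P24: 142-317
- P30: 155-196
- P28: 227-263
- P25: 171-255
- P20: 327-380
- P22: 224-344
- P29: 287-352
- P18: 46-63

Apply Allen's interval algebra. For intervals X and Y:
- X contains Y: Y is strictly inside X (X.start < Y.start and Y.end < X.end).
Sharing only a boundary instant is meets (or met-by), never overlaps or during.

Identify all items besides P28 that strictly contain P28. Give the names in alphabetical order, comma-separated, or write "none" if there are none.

P22, P23, P24, P27

Target P28 = [227, 263].
P18 [46, 63] → before → no.
P19 [7, 63] → before → no.
P20 [327, 380] → after → no.
P21 [98, 100] → before → no.
P22 [224, 344] → contains → yes.
P23 [154, 343] → contains → yes.
P24 [142, 317] → contains → yes.
P25 [171, 255] → overlaps → no.
P26 [52, 104] → before → no.
P27 [170, 281] → contains → yes.
P29 [287, 352] → after → no.
P30 [155, 196] → before → no.
Result: P22, P23, P24, P27.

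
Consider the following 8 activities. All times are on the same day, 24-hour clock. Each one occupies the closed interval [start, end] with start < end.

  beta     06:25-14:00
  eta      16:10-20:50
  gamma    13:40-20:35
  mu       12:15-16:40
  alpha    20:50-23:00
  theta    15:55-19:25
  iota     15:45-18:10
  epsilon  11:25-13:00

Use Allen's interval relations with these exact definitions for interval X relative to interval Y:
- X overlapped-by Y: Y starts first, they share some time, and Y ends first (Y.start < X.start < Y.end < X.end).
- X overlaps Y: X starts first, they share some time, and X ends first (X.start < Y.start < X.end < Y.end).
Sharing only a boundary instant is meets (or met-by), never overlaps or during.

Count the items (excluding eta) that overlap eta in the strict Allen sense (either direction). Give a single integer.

4

Target eta = [16:10, 20:50].
alpha [20:50, 23:00] → met-by → no.
beta [06:25, 14:00] → before → no.
epsilon [11:25, 13:00] → before → no.
gamma [13:40, 20:35] → overlaps → counts.
iota [15:45, 18:10] → overlaps → counts.
mu [12:15, 16:40] → overlaps → counts.
theta [15:55, 19:25] → overlaps → counts.
Total: 4.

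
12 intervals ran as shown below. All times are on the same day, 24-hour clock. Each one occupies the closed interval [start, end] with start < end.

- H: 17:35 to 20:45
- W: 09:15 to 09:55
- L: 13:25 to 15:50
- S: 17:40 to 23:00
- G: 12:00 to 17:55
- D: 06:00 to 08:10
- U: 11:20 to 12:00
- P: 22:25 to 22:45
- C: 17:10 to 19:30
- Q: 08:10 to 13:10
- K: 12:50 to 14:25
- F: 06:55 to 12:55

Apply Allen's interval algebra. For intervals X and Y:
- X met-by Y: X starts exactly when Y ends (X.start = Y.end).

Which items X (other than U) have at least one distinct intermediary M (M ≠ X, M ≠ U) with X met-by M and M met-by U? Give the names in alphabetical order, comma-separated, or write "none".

Target U = [11:20, 12:00].
Intermediaries M with M met-by U: G.
Via G — items with X met-by G: none.
Union: none.

none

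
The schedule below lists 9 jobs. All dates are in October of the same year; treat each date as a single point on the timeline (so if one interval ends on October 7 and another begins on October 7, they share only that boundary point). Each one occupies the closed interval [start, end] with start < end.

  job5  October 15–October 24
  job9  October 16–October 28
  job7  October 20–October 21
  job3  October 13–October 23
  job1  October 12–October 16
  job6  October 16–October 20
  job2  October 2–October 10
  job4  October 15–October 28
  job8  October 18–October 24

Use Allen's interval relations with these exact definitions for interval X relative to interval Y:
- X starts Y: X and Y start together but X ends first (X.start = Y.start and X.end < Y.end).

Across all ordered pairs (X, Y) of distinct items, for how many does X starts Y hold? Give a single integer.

2

Checking all 72 ordered pairs for relation 'starts'; matching pairs in alphabetical order:
(job5, job4): job5 starts job4 ✓
(job6, job9): job6 starts job9 ✓
Count: 2.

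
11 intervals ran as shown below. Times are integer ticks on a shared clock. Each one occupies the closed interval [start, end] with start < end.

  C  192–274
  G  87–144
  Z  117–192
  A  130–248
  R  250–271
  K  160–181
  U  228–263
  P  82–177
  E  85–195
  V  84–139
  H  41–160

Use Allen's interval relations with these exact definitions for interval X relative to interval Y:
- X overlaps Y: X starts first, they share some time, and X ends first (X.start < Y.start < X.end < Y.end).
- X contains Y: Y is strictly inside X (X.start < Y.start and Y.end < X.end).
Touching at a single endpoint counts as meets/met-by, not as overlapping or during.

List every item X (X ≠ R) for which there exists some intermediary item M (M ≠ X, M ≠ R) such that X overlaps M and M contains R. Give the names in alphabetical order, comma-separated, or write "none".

A, E

Target R = [250, 271].
Intermediaries M with M contains R: C.
Via C — items with X overlaps C: A, E.
Union: A, E.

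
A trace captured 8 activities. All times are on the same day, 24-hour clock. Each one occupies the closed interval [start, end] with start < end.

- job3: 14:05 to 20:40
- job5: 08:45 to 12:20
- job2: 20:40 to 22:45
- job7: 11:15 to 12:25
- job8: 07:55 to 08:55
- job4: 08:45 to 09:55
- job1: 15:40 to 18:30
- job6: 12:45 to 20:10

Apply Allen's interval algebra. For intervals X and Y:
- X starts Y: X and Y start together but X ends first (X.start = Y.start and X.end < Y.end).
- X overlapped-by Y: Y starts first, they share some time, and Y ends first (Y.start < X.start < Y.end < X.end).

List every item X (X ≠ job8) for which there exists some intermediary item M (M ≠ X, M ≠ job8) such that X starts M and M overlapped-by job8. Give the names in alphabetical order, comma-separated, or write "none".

Target job8 = [07:55, 08:55].
Intermediaries M with M overlapped-by job8: job4, job5.
Via job4 — items with X starts job4: none.
Via job5 — items with X starts job5: job4.
Union: job4.

job4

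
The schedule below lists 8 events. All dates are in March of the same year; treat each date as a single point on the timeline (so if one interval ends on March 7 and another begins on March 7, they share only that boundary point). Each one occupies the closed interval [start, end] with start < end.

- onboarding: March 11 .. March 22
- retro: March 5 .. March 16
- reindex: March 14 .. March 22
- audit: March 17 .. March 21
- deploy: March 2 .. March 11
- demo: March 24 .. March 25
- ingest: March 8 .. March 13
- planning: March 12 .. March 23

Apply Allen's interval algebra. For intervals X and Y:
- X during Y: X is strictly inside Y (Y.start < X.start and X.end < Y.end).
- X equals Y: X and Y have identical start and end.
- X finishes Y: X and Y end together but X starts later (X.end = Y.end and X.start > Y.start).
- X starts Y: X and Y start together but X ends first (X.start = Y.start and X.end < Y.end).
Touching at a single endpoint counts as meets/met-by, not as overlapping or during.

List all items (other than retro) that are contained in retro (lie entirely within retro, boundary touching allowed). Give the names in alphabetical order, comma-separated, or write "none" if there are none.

Target retro = [March 5, March 16].
audit [March 17, March 21] → after → no.
demo [March 24, March 25] → after → no.
deploy [March 2, March 11] → overlaps → no.
ingest [March 8, March 13] → during → yes.
onboarding [March 11, March 22] → overlapped-by → no.
planning [March 12, March 23] → overlapped-by → no.
reindex [March 14, March 22] → overlapped-by → no.
Result: ingest.

ingest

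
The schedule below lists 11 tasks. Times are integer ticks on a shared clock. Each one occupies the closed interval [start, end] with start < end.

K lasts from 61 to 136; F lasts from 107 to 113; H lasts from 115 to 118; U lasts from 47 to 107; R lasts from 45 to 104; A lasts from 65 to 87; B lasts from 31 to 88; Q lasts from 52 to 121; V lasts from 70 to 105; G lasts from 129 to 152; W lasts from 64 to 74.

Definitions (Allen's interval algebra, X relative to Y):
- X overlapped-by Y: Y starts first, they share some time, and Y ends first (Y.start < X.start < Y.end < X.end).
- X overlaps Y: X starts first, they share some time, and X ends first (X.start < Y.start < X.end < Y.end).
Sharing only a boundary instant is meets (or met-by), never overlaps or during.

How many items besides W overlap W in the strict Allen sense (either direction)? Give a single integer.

Target W = [64, 74].
A [65, 87] → overlapped-by → counts.
B [31, 88] → contains → no.
F [107, 113] → after → no.
G [129, 152] → after → no.
H [115, 118] → after → no.
K [61, 136] → contains → no.
Q [52, 121] → contains → no.
R [45, 104] → contains → no.
U [47, 107] → contains → no.
V [70, 105] → overlapped-by → counts.
Total: 2.

2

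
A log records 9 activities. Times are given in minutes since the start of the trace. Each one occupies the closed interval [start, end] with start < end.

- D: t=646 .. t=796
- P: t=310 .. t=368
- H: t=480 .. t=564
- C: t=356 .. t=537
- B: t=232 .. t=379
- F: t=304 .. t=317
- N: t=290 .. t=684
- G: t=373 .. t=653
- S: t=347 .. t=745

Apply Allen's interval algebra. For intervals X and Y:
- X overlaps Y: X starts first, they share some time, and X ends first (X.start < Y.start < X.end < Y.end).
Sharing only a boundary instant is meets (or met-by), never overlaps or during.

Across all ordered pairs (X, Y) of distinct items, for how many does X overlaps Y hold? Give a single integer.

13

Checking all 72 ordered pairs for relation 'overlaps'; matching pairs in alphabetical order:
(B, C): B overlaps C ✓
(B, G): B overlaps G ✓
(B, N): B overlaps N ✓
(B, S): B overlaps S ✓
(C, G): C overlaps G ✓
(C, H): C overlaps H ✓
(F, P): F overlaps P ✓
(G, D): G overlaps D ✓
(N, D): N overlaps D ✓
(N, S): N overlaps S ✓
(P, C): P overlaps C ✓
(P, S): P overlaps S ✓
(S, D): S overlaps D ✓
Count: 13.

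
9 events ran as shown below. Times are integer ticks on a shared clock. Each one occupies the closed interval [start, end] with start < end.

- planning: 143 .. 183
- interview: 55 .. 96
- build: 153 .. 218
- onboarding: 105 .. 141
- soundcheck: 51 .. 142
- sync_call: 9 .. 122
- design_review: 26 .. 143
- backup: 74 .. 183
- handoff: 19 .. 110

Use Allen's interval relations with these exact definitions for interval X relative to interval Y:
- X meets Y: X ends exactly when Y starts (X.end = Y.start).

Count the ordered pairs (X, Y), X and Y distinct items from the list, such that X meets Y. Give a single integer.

1

Checking all 72 ordered pairs for relation 'meets'; matching pairs in alphabetical order:
(design_review, planning): design_review meets planning ✓
Count: 1.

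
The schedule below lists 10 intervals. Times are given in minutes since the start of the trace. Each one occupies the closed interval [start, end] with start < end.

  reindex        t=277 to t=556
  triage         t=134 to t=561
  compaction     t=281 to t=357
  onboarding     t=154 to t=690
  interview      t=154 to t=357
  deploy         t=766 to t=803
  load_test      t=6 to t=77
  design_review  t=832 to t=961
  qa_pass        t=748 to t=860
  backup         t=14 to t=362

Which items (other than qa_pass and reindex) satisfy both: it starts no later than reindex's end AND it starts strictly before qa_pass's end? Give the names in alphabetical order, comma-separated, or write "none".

Conditions: its start is no later than reindex's end (X.start <= t=556) AND its start is strictly before qa_pass's end (X.start < t=860).
backup: start t=14 <= t=556? ✓; start t=14 < t=860? ✓ → yes.
compaction: start t=281 <= t=556? ✓; start t=281 < t=860? ✓ → yes.
deploy: start t=766 <= t=556? ✗; start t=766 < t=860? ✓ → no.
design_review: start t=832 <= t=556? ✗; start t=832 < t=860? ✓ → no.
interview: start t=154 <= t=556? ✓; start t=154 < t=860? ✓ → yes.
load_test: start t=6 <= t=556? ✓; start t=6 < t=860? ✓ → yes.
onboarding: start t=154 <= t=556? ✓; start t=154 < t=860? ✓ → yes.
triage: start t=134 <= t=556? ✓; start t=134 < t=860? ✓ → yes.
Result: backup, compaction, interview, load_test, onboarding, triage.

backup, compaction, interview, load_test, onboarding, triage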